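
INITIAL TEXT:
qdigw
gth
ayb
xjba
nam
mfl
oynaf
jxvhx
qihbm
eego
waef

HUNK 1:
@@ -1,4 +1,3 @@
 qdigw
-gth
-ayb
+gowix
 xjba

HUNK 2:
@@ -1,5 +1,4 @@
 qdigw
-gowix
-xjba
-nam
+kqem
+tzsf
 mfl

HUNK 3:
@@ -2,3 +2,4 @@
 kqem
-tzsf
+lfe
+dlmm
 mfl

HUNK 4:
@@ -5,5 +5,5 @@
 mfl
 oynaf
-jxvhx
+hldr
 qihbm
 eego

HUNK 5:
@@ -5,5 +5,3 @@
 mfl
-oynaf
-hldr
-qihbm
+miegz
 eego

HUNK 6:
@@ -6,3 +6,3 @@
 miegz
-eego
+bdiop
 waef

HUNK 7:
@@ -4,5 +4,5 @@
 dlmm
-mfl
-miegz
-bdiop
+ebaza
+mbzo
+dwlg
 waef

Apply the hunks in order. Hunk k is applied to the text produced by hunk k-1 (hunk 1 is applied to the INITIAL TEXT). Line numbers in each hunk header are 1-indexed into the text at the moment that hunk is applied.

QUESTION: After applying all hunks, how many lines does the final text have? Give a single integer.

Hunk 1: at line 1 remove [gth,ayb] add [gowix] -> 10 lines: qdigw gowix xjba nam mfl oynaf jxvhx qihbm eego waef
Hunk 2: at line 1 remove [gowix,xjba,nam] add [kqem,tzsf] -> 9 lines: qdigw kqem tzsf mfl oynaf jxvhx qihbm eego waef
Hunk 3: at line 2 remove [tzsf] add [lfe,dlmm] -> 10 lines: qdigw kqem lfe dlmm mfl oynaf jxvhx qihbm eego waef
Hunk 4: at line 5 remove [jxvhx] add [hldr] -> 10 lines: qdigw kqem lfe dlmm mfl oynaf hldr qihbm eego waef
Hunk 5: at line 5 remove [oynaf,hldr,qihbm] add [miegz] -> 8 lines: qdigw kqem lfe dlmm mfl miegz eego waef
Hunk 6: at line 6 remove [eego] add [bdiop] -> 8 lines: qdigw kqem lfe dlmm mfl miegz bdiop waef
Hunk 7: at line 4 remove [mfl,miegz,bdiop] add [ebaza,mbzo,dwlg] -> 8 lines: qdigw kqem lfe dlmm ebaza mbzo dwlg waef
Final line count: 8

Answer: 8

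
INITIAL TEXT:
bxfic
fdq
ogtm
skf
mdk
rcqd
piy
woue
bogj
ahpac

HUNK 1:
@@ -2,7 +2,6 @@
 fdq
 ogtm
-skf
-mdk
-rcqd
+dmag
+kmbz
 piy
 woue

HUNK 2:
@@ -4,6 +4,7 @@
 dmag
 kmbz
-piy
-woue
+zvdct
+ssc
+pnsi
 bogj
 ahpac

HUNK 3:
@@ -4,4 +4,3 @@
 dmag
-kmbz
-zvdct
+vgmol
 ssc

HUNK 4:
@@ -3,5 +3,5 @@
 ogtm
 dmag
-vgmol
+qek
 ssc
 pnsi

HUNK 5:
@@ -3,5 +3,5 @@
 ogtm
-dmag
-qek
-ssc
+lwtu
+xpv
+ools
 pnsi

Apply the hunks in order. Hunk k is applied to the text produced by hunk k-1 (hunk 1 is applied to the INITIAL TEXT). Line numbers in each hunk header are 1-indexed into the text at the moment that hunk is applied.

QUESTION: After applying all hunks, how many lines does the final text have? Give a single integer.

Answer: 9

Derivation:
Hunk 1: at line 2 remove [skf,mdk,rcqd] add [dmag,kmbz] -> 9 lines: bxfic fdq ogtm dmag kmbz piy woue bogj ahpac
Hunk 2: at line 4 remove [piy,woue] add [zvdct,ssc,pnsi] -> 10 lines: bxfic fdq ogtm dmag kmbz zvdct ssc pnsi bogj ahpac
Hunk 3: at line 4 remove [kmbz,zvdct] add [vgmol] -> 9 lines: bxfic fdq ogtm dmag vgmol ssc pnsi bogj ahpac
Hunk 4: at line 3 remove [vgmol] add [qek] -> 9 lines: bxfic fdq ogtm dmag qek ssc pnsi bogj ahpac
Hunk 5: at line 3 remove [dmag,qek,ssc] add [lwtu,xpv,ools] -> 9 lines: bxfic fdq ogtm lwtu xpv ools pnsi bogj ahpac
Final line count: 9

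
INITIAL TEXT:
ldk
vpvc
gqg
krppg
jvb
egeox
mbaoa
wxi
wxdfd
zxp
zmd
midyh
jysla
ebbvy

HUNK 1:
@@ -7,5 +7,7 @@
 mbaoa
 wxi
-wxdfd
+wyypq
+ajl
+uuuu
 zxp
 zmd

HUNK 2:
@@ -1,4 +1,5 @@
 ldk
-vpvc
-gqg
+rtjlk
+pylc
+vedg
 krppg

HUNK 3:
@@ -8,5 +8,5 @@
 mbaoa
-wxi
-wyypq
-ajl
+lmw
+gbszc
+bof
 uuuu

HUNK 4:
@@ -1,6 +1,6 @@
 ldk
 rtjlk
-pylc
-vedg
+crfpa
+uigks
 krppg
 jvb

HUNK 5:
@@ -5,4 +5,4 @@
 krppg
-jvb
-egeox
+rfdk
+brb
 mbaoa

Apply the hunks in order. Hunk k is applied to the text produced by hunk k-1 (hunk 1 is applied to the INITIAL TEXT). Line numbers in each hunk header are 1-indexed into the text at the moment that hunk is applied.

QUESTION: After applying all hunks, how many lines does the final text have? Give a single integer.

Hunk 1: at line 7 remove [wxdfd] add [wyypq,ajl,uuuu] -> 16 lines: ldk vpvc gqg krppg jvb egeox mbaoa wxi wyypq ajl uuuu zxp zmd midyh jysla ebbvy
Hunk 2: at line 1 remove [vpvc,gqg] add [rtjlk,pylc,vedg] -> 17 lines: ldk rtjlk pylc vedg krppg jvb egeox mbaoa wxi wyypq ajl uuuu zxp zmd midyh jysla ebbvy
Hunk 3: at line 8 remove [wxi,wyypq,ajl] add [lmw,gbszc,bof] -> 17 lines: ldk rtjlk pylc vedg krppg jvb egeox mbaoa lmw gbszc bof uuuu zxp zmd midyh jysla ebbvy
Hunk 4: at line 1 remove [pylc,vedg] add [crfpa,uigks] -> 17 lines: ldk rtjlk crfpa uigks krppg jvb egeox mbaoa lmw gbszc bof uuuu zxp zmd midyh jysla ebbvy
Hunk 5: at line 5 remove [jvb,egeox] add [rfdk,brb] -> 17 lines: ldk rtjlk crfpa uigks krppg rfdk brb mbaoa lmw gbszc bof uuuu zxp zmd midyh jysla ebbvy
Final line count: 17

Answer: 17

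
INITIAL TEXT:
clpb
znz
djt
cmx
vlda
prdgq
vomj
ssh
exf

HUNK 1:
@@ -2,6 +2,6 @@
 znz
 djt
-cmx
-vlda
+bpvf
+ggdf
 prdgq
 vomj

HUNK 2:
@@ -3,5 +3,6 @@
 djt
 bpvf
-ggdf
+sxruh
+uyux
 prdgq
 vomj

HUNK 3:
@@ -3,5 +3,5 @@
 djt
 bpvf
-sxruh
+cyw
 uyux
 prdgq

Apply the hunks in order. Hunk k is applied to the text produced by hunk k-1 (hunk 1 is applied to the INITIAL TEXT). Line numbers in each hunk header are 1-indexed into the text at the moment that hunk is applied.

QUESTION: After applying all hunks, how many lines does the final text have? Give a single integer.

Answer: 10

Derivation:
Hunk 1: at line 2 remove [cmx,vlda] add [bpvf,ggdf] -> 9 lines: clpb znz djt bpvf ggdf prdgq vomj ssh exf
Hunk 2: at line 3 remove [ggdf] add [sxruh,uyux] -> 10 lines: clpb znz djt bpvf sxruh uyux prdgq vomj ssh exf
Hunk 3: at line 3 remove [sxruh] add [cyw] -> 10 lines: clpb znz djt bpvf cyw uyux prdgq vomj ssh exf
Final line count: 10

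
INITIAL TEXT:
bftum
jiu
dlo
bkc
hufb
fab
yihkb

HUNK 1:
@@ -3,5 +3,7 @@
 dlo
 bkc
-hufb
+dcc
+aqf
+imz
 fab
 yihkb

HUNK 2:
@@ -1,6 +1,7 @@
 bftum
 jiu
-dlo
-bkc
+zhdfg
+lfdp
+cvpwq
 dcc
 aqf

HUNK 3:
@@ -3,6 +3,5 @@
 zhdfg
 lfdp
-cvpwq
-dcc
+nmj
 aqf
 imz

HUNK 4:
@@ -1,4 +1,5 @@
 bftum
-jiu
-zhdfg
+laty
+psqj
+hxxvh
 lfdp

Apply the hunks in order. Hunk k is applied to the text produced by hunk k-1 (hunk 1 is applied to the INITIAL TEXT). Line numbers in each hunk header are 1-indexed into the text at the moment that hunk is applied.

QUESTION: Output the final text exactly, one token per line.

Answer: bftum
laty
psqj
hxxvh
lfdp
nmj
aqf
imz
fab
yihkb

Derivation:
Hunk 1: at line 3 remove [hufb] add [dcc,aqf,imz] -> 9 lines: bftum jiu dlo bkc dcc aqf imz fab yihkb
Hunk 2: at line 1 remove [dlo,bkc] add [zhdfg,lfdp,cvpwq] -> 10 lines: bftum jiu zhdfg lfdp cvpwq dcc aqf imz fab yihkb
Hunk 3: at line 3 remove [cvpwq,dcc] add [nmj] -> 9 lines: bftum jiu zhdfg lfdp nmj aqf imz fab yihkb
Hunk 4: at line 1 remove [jiu,zhdfg] add [laty,psqj,hxxvh] -> 10 lines: bftum laty psqj hxxvh lfdp nmj aqf imz fab yihkb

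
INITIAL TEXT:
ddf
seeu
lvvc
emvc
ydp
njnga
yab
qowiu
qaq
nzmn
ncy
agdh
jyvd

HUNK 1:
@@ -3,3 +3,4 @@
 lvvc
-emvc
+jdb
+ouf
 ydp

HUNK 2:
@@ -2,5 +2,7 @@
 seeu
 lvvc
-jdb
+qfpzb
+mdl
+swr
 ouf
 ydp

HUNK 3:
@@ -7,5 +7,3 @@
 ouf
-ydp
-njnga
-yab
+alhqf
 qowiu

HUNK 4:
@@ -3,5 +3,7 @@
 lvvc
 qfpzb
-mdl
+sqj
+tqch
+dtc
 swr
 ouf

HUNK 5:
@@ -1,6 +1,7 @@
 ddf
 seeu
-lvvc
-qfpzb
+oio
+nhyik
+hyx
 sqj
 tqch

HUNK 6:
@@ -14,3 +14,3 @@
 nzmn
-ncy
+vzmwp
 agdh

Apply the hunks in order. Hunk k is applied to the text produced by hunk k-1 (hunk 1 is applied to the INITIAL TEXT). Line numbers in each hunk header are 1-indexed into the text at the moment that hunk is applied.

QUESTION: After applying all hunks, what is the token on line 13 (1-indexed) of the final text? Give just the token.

Answer: qaq

Derivation:
Hunk 1: at line 3 remove [emvc] add [jdb,ouf] -> 14 lines: ddf seeu lvvc jdb ouf ydp njnga yab qowiu qaq nzmn ncy agdh jyvd
Hunk 2: at line 2 remove [jdb] add [qfpzb,mdl,swr] -> 16 lines: ddf seeu lvvc qfpzb mdl swr ouf ydp njnga yab qowiu qaq nzmn ncy agdh jyvd
Hunk 3: at line 7 remove [ydp,njnga,yab] add [alhqf] -> 14 lines: ddf seeu lvvc qfpzb mdl swr ouf alhqf qowiu qaq nzmn ncy agdh jyvd
Hunk 4: at line 3 remove [mdl] add [sqj,tqch,dtc] -> 16 lines: ddf seeu lvvc qfpzb sqj tqch dtc swr ouf alhqf qowiu qaq nzmn ncy agdh jyvd
Hunk 5: at line 1 remove [lvvc,qfpzb] add [oio,nhyik,hyx] -> 17 lines: ddf seeu oio nhyik hyx sqj tqch dtc swr ouf alhqf qowiu qaq nzmn ncy agdh jyvd
Hunk 6: at line 14 remove [ncy] add [vzmwp] -> 17 lines: ddf seeu oio nhyik hyx sqj tqch dtc swr ouf alhqf qowiu qaq nzmn vzmwp agdh jyvd
Final line 13: qaq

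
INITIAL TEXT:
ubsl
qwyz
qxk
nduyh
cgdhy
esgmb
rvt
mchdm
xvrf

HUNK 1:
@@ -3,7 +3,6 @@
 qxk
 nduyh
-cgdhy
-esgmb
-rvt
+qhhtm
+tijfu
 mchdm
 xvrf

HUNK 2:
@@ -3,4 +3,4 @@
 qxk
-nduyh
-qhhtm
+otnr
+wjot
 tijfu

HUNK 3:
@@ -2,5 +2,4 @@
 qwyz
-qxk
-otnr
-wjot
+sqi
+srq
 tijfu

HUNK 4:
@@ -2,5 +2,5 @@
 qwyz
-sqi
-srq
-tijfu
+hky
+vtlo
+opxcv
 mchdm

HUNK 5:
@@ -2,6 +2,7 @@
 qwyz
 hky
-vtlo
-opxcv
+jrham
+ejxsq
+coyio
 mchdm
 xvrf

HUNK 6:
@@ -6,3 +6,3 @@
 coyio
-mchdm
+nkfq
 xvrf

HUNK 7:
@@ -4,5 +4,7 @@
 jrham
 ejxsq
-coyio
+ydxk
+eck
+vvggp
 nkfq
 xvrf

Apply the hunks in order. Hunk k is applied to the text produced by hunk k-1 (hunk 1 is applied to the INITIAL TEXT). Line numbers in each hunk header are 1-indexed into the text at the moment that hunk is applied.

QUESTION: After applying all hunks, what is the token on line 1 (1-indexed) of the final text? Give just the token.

Answer: ubsl

Derivation:
Hunk 1: at line 3 remove [cgdhy,esgmb,rvt] add [qhhtm,tijfu] -> 8 lines: ubsl qwyz qxk nduyh qhhtm tijfu mchdm xvrf
Hunk 2: at line 3 remove [nduyh,qhhtm] add [otnr,wjot] -> 8 lines: ubsl qwyz qxk otnr wjot tijfu mchdm xvrf
Hunk 3: at line 2 remove [qxk,otnr,wjot] add [sqi,srq] -> 7 lines: ubsl qwyz sqi srq tijfu mchdm xvrf
Hunk 4: at line 2 remove [sqi,srq,tijfu] add [hky,vtlo,opxcv] -> 7 lines: ubsl qwyz hky vtlo opxcv mchdm xvrf
Hunk 5: at line 2 remove [vtlo,opxcv] add [jrham,ejxsq,coyio] -> 8 lines: ubsl qwyz hky jrham ejxsq coyio mchdm xvrf
Hunk 6: at line 6 remove [mchdm] add [nkfq] -> 8 lines: ubsl qwyz hky jrham ejxsq coyio nkfq xvrf
Hunk 7: at line 4 remove [coyio] add [ydxk,eck,vvggp] -> 10 lines: ubsl qwyz hky jrham ejxsq ydxk eck vvggp nkfq xvrf
Final line 1: ubsl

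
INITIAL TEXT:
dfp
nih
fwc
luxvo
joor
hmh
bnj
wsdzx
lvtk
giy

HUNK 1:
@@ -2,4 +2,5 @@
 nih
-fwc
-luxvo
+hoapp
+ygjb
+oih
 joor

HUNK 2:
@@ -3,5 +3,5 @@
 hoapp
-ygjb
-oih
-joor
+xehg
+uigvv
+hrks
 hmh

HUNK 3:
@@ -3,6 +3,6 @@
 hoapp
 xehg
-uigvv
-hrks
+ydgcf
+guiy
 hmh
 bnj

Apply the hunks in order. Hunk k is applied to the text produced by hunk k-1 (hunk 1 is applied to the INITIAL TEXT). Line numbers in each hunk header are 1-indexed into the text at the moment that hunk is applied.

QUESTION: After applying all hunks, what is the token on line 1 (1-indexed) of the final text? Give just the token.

Answer: dfp

Derivation:
Hunk 1: at line 2 remove [fwc,luxvo] add [hoapp,ygjb,oih] -> 11 lines: dfp nih hoapp ygjb oih joor hmh bnj wsdzx lvtk giy
Hunk 2: at line 3 remove [ygjb,oih,joor] add [xehg,uigvv,hrks] -> 11 lines: dfp nih hoapp xehg uigvv hrks hmh bnj wsdzx lvtk giy
Hunk 3: at line 3 remove [uigvv,hrks] add [ydgcf,guiy] -> 11 lines: dfp nih hoapp xehg ydgcf guiy hmh bnj wsdzx lvtk giy
Final line 1: dfp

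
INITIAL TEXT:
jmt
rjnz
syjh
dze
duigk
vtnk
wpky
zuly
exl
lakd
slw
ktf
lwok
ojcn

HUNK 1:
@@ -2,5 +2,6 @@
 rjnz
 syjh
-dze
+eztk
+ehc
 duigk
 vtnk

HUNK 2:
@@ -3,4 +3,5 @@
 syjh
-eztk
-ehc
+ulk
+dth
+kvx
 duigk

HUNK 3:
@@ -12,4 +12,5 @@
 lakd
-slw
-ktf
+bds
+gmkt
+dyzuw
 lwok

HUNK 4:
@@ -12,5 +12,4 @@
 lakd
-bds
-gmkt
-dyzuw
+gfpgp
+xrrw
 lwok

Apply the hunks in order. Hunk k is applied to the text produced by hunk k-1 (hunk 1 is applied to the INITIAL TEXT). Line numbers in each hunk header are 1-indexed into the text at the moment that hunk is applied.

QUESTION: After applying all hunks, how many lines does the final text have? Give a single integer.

Answer: 16

Derivation:
Hunk 1: at line 2 remove [dze] add [eztk,ehc] -> 15 lines: jmt rjnz syjh eztk ehc duigk vtnk wpky zuly exl lakd slw ktf lwok ojcn
Hunk 2: at line 3 remove [eztk,ehc] add [ulk,dth,kvx] -> 16 lines: jmt rjnz syjh ulk dth kvx duigk vtnk wpky zuly exl lakd slw ktf lwok ojcn
Hunk 3: at line 12 remove [slw,ktf] add [bds,gmkt,dyzuw] -> 17 lines: jmt rjnz syjh ulk dth kvx duigk vtnk wpky zuly exl lakd bds gmkt dyzuw lwok ojcn
Hunk 4: at line 12 remove [bds,gmkt,dyzuw] add [gfpgp,xrrw] -> 16 lines: jmt rjnz syjh ulk dth kvx duigk vtnk wpky zuly exl lakd gfpgp xrrw lwok ojcn
Final line count: 16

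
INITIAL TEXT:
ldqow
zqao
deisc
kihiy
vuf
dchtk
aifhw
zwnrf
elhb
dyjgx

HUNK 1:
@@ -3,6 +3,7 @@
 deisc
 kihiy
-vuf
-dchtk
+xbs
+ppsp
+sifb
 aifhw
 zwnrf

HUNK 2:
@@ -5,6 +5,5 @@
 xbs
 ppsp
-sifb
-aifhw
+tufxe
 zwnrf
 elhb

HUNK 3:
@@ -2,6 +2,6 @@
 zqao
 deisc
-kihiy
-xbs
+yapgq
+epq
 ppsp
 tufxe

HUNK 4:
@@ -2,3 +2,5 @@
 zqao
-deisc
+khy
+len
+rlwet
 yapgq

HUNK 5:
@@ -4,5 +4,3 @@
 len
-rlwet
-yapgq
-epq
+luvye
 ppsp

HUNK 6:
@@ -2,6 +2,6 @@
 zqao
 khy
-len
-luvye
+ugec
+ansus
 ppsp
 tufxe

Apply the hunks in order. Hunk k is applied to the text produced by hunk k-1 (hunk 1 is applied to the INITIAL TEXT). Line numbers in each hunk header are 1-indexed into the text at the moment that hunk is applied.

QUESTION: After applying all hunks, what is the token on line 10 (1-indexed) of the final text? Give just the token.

Hunk 1: at line 3 remove [vuf,dchtk] add [xbs,ppsp,sifb] -> 11 lines: ldqow zqao deisc kihiy xbs ppsp sifb aifhw zwnrf elhb dyjgx
Hunk 2: at line 5 remove [sifb,aifhw] add [tufxe] -> 10 lines: ldqow zqao deisc kihiy xbs ppsp tufxe zwnrf elhb dyjgx
Hunk 3: at line 2 remove [kihiy,xbs] add [yapgq,epq] -> 10 lines: ldqow zqao deisc yapgq epq ppsp tufxe zwnrf elhb dyjgx
Hunk 4: at line 2 remove [deisc] add [khy,len,rlwet] -> 12 lines: ldqow zqao khy len rlwet yapgq epq ppsp tufxe zwnrf elhb dyjgx
Hunk 5: at line 4 remove [rlwet,yapgq,epq] add [luvye] -> 10 lines: ldqow zqao khy len luvye ppsp tufxe zwnrf elhb dyjgx
Hunk 6: at line 2 remove [len,luvye] add [ugec,ansus] -> 10 lines: ldqow zqao khy ugec ansus ppsp tufxe zwnrf elhb dyjgx
Final line 10: dyjgx

Answer: dyjgx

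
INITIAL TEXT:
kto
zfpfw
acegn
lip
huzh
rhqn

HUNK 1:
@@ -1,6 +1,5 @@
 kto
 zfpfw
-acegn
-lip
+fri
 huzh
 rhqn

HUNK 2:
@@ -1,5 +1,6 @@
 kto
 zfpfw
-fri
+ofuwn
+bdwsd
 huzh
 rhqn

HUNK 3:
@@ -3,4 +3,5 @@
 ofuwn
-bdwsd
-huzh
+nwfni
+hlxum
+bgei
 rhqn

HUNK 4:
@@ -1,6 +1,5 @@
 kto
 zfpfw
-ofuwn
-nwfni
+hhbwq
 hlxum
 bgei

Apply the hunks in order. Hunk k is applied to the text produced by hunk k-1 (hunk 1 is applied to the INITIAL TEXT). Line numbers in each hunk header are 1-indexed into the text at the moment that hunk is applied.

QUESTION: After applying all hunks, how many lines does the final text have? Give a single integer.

Answer: 6

Derivation:
Hunk 1: at line 1 remove [acegn,lip] add [fri] -> 5 lines: kto zfpfw fri huzh rhqn
Hunk 2: at line 1 remove [fri] add [ofuwn,bdwsd] -> 6 lines: kto zfpfw ofuwn bdwsd huzh rhqn
Hunk 3: at line 3 remove [bdwsd,huzh] add [nwfni,hlxum,bgei] -> 7 lines: kto zfpfw ofuwn nwfni hlxum bgei rhqn
Hunk 4: at line 1 remove [ofuwn,nwfni] add [hhbwq] -> 6 lines: kto zfpfw hhbwq hlxum bgei rhqn
Final line count: 6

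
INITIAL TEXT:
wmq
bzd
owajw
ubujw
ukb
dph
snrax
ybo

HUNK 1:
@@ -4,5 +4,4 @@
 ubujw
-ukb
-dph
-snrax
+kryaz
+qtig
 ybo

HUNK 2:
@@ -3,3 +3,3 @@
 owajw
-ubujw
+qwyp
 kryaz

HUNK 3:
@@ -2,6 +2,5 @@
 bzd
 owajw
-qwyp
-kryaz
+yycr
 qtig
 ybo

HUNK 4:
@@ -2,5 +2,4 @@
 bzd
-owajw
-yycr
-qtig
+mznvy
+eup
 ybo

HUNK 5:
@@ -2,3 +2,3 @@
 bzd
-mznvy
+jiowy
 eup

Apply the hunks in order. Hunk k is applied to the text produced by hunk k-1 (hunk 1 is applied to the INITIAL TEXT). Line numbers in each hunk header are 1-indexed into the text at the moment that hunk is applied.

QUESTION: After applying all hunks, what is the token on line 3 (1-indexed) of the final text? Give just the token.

Answer: jiowy

Derivation:
Hunk 1: at line 4 remove [ukb,dph,snrax] add [kryaz,qtig] -> 7 lines: wmq bzd owajw ubujw kryaz qtig ybo
Hunk 2: at line 3 remove [ubujw] add [qwyp] -> 7 lines: wmq bzd owajw qwyp kryaz qtig ybo
Hunk 3: at line 2 remove [qwyp,kryaz] add [yycr] -> 6 lines: wmq bzd owajw yycr qtig ybo
Hunk 4: at line 2 remove [owajw,yycr,qtig] add [mznvy,eup] -> 5 lines: wmq bzd mznvy eup ybo
Hunk 5: at line 2 remove [mznvy] add [jiowy] -> 5 lines: wmq bzd jiowy eup ybo
Final line 3: jiowy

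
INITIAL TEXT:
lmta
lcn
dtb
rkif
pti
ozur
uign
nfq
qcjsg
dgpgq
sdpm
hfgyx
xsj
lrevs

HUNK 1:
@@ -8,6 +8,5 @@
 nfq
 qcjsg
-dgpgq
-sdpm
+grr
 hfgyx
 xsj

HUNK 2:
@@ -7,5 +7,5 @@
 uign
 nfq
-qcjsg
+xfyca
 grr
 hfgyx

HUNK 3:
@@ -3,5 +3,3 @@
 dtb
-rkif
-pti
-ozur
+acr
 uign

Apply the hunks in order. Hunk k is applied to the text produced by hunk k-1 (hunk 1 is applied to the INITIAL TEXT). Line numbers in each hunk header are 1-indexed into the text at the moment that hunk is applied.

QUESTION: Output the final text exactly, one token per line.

Answer: lmta
lcn
dtb
acr
uign
nfq
xfyca
grr
hfgyx
xsj
lrevs

Derivation:
Hunk 1: at line 8 remove [dgpgq,sdpm] add [grr] -> 13 lines: lmta lcn dtb rkif pti ozur uign nfq qcjsg grr hfgyx xsj lrevs
Hunk 2: at line 7 remove [qcjsg] add [xfyca] -> 13 lines: lmta lcn dtb rkif pti ozur uign nfq xfyca grr hfgyx xsj lrevs
Hunk 3: at line 3 remove [rkif,pti,ozur] add [acr] -> 11 lines: lmta lcn dtb acr uign nfq xfyca grr hfgyx xsj lrevs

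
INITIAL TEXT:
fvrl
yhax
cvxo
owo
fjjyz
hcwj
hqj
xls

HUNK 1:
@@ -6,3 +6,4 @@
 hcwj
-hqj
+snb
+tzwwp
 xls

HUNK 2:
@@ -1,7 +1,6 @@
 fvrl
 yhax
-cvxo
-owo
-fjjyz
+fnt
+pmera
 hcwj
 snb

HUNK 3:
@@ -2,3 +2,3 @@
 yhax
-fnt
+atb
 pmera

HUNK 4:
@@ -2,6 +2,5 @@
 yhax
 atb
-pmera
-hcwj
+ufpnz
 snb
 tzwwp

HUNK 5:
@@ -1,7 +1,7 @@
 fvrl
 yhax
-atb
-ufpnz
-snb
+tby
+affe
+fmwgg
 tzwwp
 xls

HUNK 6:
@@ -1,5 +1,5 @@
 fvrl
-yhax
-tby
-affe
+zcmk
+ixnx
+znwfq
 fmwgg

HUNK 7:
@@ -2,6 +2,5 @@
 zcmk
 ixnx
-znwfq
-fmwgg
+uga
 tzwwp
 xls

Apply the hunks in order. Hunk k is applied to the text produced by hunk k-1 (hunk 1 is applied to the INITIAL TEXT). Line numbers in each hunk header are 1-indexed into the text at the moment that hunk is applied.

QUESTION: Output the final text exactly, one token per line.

Answer: fvrl
zcmk
ixnx
uga
tzwwp
xls

Derivation:
Hunk 1: at line 6 remove [hqj] add [snb,tzwwp] -> 9 lines: fvrl yhax cvxo owo fjjyz hcwj snb tzwwp xls
Hunk 2: at line 1 remove [cvxo,owo,fjjyz] add [fnt,pmera] -> 8 lines: fvrl yhax fnt pmera hcwj snb tzwwp xls
Hunk 3: at line 2 remove [fnt] add [atb] -> 8 lines: fvrl yhax atb pmera hcwj snb tzwwp xls
Hunk 4: at line 2 remove [pmera,hcwj] add [ufpnz] -> 7 lines: fvrl yhax atb ufpnz snb tzwwp xls
Hunk 5: at line 1 remove [atb,ufpnz,snb] add [tby,affe,fmwgg] -> 7 lines: fvrl yhax tby affe fmwgg tzwwp xls
Hunk 6: at line 1 remove [yhax,tby,affe] add [zcmk,ixnx,znwfq] -> 7 lines: fvrl zcmk ixnx znwfq fmwgg tzwwp xls
Hunk 7: at line 2 remove [znwfq,fmwgg] add [uga] -> 6 lines: fvrl zcmk ixnx uga tzwwp xls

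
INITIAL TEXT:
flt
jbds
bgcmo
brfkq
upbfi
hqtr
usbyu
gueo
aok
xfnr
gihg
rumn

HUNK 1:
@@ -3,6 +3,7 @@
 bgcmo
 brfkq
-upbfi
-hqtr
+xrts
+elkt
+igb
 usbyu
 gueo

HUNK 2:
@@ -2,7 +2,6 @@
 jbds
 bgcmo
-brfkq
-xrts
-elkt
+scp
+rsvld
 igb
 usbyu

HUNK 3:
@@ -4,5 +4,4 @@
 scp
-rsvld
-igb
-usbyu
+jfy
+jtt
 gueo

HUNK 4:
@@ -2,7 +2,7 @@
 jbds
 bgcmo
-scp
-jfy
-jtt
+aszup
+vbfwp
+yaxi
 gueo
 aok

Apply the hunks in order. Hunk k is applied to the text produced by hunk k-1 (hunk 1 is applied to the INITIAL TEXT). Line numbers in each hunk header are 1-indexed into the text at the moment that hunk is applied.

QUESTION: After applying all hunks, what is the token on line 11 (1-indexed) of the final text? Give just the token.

Hunk 1: at line 3 remove [upbfi,hqtr] add [xrts,elkt,igb] -> 13 lines: flt jbds bgcmo brfkq xrts elkt igb usbyu gueo aok xfnr gihg rumn
Hunk 2: at line 2 remove [brfkq,xrts,elkt] add [scp,rsvld] -> 12 lines: flt jbds bgcmo scp rsvld igb usbyu gueo aok xfnr gihg rumn
Hunk 3: at line 4 remove [rsvld,igb,usbyu] add [jfy,jtt] -> 11 lines: flt jbds bgcmo scp jfy jtt gueo aok xfnr gihg rumn
Hunk 4: at line 2 remove [scp,jfy,jtt] add [aszup,vbfwp,yaxi] -> 11 lines: flt jbds bgcmo aszup vbfwp yaxi gueo aok xfnr gihg rumn
Final line 11: rumn

Answer: rumn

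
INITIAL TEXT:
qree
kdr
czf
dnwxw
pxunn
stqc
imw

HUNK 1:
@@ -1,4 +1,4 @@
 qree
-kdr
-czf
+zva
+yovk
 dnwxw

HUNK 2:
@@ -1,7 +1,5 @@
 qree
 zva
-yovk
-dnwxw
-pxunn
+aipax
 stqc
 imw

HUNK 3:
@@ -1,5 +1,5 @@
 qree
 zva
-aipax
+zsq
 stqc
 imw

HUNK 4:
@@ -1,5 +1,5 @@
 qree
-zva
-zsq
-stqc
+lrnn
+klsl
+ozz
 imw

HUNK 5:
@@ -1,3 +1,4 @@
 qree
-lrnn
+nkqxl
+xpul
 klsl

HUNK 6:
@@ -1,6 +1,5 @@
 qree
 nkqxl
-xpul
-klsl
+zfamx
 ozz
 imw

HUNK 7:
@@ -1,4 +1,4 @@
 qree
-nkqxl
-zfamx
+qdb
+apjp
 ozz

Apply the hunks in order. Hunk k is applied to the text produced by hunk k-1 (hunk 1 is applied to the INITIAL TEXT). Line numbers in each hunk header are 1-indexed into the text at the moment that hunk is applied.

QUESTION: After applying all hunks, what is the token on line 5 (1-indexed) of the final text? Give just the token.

Answer: imw

Derivation:
Hunk 1: at line 1 remove [kdr,czf] add [zva,yovk] -> 7 lines: qree zva yovk dnwxw pxunn stqc imw
Hunk 2: at line 1 remove [yovk,dnwxw,pxunn] add [aipax] -> 5 lines: qree zva aipax stqc imw
Hunk 3: at line 1 remove [aipax] add [zsq] -> 5 lines: qree zva zsq stqc imw
Hunk 4: at line 1 remove [zva,zsq,stqc] add [lrnn,klsl,ozz] -> 5 lines: qree lrnn klsl ozz imw
Hunk 5: at line 1 remove [lrnn] add [nkqxl,xpul] -> 6 lines: qree nkqxl xpul klsl ozz imw
Hunk 6: at line 1 remove [xpul,klsl] add [zfamx] -> 5 lines: qree nkqxl zfamx ozz imw
Hunk 7: at line 1 remove [nkqxl,zfamx] add [qdb,apjp] -> 5 lines: qree qdb apjp ozz imw
Final line 5: imw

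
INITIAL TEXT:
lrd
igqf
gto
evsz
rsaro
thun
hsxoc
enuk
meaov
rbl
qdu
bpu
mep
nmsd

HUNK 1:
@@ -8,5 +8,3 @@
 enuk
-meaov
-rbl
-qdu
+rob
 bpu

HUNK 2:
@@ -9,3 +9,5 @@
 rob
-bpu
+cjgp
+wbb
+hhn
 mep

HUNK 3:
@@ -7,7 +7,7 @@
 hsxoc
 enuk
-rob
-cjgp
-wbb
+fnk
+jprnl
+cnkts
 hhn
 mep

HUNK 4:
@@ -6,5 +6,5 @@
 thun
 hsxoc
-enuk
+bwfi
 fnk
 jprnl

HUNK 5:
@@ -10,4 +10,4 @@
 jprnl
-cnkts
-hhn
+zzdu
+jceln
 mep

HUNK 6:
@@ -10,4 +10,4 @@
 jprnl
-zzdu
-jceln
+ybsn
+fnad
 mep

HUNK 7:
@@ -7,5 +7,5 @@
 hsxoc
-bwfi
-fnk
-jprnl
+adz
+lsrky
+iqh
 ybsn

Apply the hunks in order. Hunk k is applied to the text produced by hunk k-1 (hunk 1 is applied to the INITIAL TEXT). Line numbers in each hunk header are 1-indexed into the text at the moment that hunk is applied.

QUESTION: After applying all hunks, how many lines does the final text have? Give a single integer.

Hunk 1: at line 8 remove [meaov,rbl,qdu] add [rob] -> 12 lines: lrd igqf gto evsz rsaro thun hsxoc enuk rob bpu mep nmsd
Hunk 2: at line 9 remove [bpu] add [cjgp,wbb,hhn] -> 14 lines: lrd igqf gto evsz rsaro thun hsxoc enuk rob cjgp wbb hhn mep nmsd
Hunk 3: at line 7 remove [rob,cjgp,wbb] add [fnk,jprnl,cnkts] -> 14 lines: lrd igqf gto evsz rsaro thun hsxoc enuk fnk jprnl cnkts hhn mep nmsd
Hunk 4: at line 6 remove [enuk] add [bwfi] -> 14 lines: lrd igqf gto evsz rsaro thun hsxoc bwfi fnk jprnl cnkts hhn mep nmsd
Hunk 5: at line 10 remove [cnkts,hhn] add [zzdu,jceln] -> 14 lines: lrd igqf gto evsz rsaro thun hsxoc bwfi fnk jprnl zzdu jceln mep nmsd
Hunk 6: at line 10 remove [zzdu,jceln] add [ybsn,fnad] -> 14 lines: lrd igqf gto evsz rsaro thun hsxoc bwfi fnk jprnl ybsn fnad mep nmsd
Hunk 7: at line 7 remove [bwfi,fnk,jprnl] add [adz,lsrky,iqh] -> 14 lines: lrd igqf gto evsz rsaro thun hsxoc adz lsrky iqh ybsn fnad mep nmsd
Final line count: 14

Answer: 14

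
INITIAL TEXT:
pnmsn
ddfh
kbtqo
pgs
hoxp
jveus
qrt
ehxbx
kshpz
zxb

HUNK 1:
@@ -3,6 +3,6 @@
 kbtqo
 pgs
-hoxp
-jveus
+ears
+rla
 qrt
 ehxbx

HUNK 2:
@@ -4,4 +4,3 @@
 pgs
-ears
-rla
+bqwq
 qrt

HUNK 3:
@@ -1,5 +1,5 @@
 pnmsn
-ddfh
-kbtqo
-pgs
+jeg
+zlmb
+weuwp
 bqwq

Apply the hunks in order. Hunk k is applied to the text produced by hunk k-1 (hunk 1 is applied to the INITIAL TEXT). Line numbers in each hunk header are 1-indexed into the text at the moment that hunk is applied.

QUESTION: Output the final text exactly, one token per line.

Hunk 1: at line 3 remove [hoxp,jveus] add [ears,rla] -> 10 lines: pnmsn ddfh kbtqo pgs ears rla qrt ehxbx kshpz zxb
Hunk 2: at line 4 remove [ears,rla] add [bqwq] -> 9 lines: pnmsn ddfh kbtqo pgs bqwq qrt ehxbx kshpz zxb
Hunk 3: at line 1 remove [ddfh,kbtqo,pgs] add [jeg,zlmb,weuwp] -> 9 lines: pnmsn jeg zlmb weuwp bqwq qrt ehxbx kshpz zxb

Answer: pnmsn
jeg
zlmb
weuwp
bqwq
qrt
ehxbx
kshpz
zxb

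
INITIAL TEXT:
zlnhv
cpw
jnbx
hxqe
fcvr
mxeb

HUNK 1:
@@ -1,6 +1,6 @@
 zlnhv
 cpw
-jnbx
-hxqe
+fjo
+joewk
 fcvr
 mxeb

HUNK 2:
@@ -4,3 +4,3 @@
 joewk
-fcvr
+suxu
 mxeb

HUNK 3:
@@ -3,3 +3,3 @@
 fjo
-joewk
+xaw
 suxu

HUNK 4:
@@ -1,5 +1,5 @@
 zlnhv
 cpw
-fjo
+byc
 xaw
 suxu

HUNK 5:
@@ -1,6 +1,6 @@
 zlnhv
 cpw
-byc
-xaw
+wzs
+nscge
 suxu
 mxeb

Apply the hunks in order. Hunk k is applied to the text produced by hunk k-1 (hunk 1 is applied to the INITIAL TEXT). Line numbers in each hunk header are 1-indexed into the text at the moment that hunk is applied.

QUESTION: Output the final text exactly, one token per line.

Answer: zlnhv
cpw
wzs
nscge
suxu
mxeb

Derivation:
Hunk 1: at line 1 remove [jnbx,hxqe] add [fjo,joewk] -> 6 lines: zlnhv cpw fjo joewk fcvr mxeb
Hunk 2: at line 4 remove [fcvr] add [suxu] -> 6 lines: zlnhv cpw fjo joewk suxu mxeb
Hunk 3: at line 3 remove [joewk] add [xaw] -> 6 lines: zlnhv cpw fjo xaw suxu mxeb
Hunk 4: at line 1 remove [fjo] add [byc] -> 6 lines: zlnhv cpw byc xaw suxu mxeb
Hunk 5: at line 1 remove [byc,xaw] add [wzs,nscge] -> 6 lines: zlnhv cpw wzs nscge suxu mxeb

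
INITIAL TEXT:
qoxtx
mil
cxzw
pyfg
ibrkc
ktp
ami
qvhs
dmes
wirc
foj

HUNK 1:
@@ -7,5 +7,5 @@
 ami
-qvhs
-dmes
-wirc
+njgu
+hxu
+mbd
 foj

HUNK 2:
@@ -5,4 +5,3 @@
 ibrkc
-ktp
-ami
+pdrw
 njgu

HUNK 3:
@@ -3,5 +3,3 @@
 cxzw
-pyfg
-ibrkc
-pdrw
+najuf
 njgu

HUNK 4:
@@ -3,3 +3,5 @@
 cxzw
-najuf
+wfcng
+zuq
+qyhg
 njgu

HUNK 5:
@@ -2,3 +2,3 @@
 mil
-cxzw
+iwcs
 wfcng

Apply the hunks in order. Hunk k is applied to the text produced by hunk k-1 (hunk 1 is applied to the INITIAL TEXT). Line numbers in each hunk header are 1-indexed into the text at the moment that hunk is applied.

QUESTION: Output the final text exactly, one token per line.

Hunk 1: at line 7 remove [qvhs,dmes,wirc] add [njgu,hxu,mbd] -> 11 lines: qoxtx mil cxzw pyfg ibrkc ktp ami njgu hxu mbd foj
Hunk 2: at line 5 remove [ktp,ami] add [pdrw] -> 10 lines: qoxtx mil cxzw pyfg ibrkc pdrw njgu hxu mbd foj
Hunk 3: at line 3 remove [pyfg,ibrkc,pdrw] add [najuf] -> 8 lines: qoxtx mil cxzw najuf njgu hxu mbd foj
Hunk 4: at line 3 remove [najuf] add [wfcng,zuq,qyhg] -> 10 lines: qoxtx mil cxzw wfcng zuq qyhg njgu hxu mbd foj
Hunk 5: at line 2 remove [cxzw] add [iwcs] -> 10 lines: qoxtx mil iwcs wfcng zuq qyhg njgu hxu mbd foj

Answer: qoxtx
mil
iwcs
wfcng
zuq
qyhg
njgu
hxu
mbd
foj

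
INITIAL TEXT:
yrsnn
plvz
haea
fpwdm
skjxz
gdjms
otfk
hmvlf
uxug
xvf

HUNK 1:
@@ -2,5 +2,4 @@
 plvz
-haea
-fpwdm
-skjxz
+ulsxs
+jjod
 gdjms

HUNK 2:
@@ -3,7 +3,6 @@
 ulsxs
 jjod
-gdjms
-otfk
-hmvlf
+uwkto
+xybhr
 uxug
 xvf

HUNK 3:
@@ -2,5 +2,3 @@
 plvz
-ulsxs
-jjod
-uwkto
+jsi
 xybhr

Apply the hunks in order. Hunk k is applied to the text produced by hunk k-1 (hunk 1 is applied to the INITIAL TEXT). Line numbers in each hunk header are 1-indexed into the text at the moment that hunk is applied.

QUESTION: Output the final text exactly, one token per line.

Hunk 1: at line 2 remove [haea,fpwdm,skjxz] add [ulsxs,jjod] -> 9 lines: yrsnn plvz ulsxs jjod gdjms otfk hmvlf uxug xvf
Hunk 2: at line 3 remove [gdjms,otfk,hmvlf] add [uwkto,xybhr] -> 8 lines: yrsnn plvz ulsxs jjod uwkto xybhr uxug xvf
Hunk 3: at line 2 remove [ulsxs,jjod,uwkto] add [jsi] -> 6 lines: yrsnn plvz jsi xybhr uxug xvf

Answer: yrsnn
plvz
jsi
xybhr
uxug
xvf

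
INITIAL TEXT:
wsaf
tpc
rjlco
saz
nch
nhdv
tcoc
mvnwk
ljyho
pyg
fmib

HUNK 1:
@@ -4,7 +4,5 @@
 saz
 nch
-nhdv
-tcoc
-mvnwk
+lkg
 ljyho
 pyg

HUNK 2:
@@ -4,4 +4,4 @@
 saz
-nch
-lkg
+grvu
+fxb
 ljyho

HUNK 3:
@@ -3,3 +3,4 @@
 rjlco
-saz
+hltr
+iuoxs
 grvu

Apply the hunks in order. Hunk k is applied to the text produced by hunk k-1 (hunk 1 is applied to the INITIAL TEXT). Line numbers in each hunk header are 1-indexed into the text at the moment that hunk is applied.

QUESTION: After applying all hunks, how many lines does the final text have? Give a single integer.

Answer: 10

Derivation:
Hunk 1: at line 4 remove [nhdv,tcoc,mvnwk] add [lkg] -> 9 lines: wsaf tpc rjlco saz nch lkg ljyho pyg fmib
Hunk 2: at line 4 remove [nch,lkg] add [grvu,fxb] -> 9 lines: wsaf tpc rjlco saz grvu fxb ljyho pyg fmib
Hunk 3: at line 3 remove [saz] add [hltr,iuoxs] -> 10 lines: wsaf tpc rjlco hltr iuoxs grvu fxb ljyho pyg fmib
Final line count: 10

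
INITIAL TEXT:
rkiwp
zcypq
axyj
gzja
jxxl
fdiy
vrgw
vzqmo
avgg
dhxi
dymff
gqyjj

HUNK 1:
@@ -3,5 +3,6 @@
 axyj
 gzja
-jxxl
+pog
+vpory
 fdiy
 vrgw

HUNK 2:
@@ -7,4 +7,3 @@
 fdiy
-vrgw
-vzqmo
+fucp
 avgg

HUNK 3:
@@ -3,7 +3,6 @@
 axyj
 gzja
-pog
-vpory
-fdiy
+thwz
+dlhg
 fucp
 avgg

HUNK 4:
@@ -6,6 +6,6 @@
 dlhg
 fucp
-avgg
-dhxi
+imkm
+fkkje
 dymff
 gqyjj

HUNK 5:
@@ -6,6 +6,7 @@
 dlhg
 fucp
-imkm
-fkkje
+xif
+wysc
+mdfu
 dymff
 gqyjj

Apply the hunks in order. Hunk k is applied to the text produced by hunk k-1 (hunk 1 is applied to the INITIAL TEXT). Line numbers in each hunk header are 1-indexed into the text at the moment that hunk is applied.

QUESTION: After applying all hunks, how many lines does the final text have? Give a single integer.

Answer: 12

Derivation:
Hunk 1: at line 3 remove [jxxl] add [pog,vpory] -> 13 lines: rkiwp zcypq axyj gzja pog vpory fdiy vrgw vzqmo avgg dhxi dymff gqyjj
Hunk 2: at line 7 remove [vrgw,vzqmo] add [fucp] -> 12 lines: rkiwp zcypq axyj gzja pog vpory fdiy fucp avgg dhxi dymff gqyjj
Hunk 3: at line 3 remove [pog,vpory,fdiy] add [thwz,dlhg] -> 11 lines: rkiwp zcypq axyj gzja thwz dlhg fucp avgg dhxi dymff gqyjj
Hunk 4: at line 6 remove [avgg,dhxi] add [imkm,fkkje] -> 11 lines: rkiwp zcypq axyj gzja thwz dlhg fucp imkm fkkje dymff gqyjj
Hunk 5: at line 6 remove [imkm,fkkje] add [xif,wysc,mdfu] -> 12 lines: rkiwp zcypq axyj gzja thwz dlhg fucp xif wysc mdfu dymff gqyjj
Final line count: 12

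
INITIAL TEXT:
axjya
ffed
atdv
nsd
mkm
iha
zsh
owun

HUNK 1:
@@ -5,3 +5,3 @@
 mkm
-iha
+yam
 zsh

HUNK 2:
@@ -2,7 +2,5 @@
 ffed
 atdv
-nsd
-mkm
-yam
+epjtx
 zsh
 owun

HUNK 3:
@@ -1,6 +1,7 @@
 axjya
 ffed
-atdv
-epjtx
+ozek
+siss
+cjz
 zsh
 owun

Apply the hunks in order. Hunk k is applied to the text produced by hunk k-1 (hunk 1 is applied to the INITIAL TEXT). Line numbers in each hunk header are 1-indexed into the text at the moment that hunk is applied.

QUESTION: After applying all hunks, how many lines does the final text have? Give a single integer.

Hunk 1: at line 5 remove [iha] add [yam] -> 8 lines: axjya ffed atdv nsd mkm yam zsh owun
Hunk 2: at line 2 remove [nsd,mkm,yam] add [epjtx] -> 6 lines: axjya ffed atdv epjtx zsh owun
Hunk 3: at line 1 remove [atdv,epjtx] add [ozek,siss,cjz] -> 7 lines: axjya ffed ozek siss cjz zsh owun
Final line count: 7

Answer: 7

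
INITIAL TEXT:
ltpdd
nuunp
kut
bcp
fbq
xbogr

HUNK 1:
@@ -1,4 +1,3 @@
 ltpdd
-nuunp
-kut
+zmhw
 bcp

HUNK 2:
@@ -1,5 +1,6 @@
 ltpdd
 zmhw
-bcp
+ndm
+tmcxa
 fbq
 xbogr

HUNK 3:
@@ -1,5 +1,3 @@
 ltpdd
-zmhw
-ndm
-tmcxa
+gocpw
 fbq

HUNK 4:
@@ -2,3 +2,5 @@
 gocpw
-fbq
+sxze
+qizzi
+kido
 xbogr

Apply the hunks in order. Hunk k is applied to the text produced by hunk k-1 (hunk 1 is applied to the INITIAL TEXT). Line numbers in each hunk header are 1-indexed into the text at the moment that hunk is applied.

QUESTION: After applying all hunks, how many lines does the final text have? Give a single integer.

Hunk 1: at line 1 remove [nuunp,kut] add [zmhw] -> 5 lines: ltpdd zmhw bcp fbq xbogr
Hunk 2: at line 1 remove [bcp] add [ndm,tmcxa] -> 6 lines: ltpdd zmhw ndm tmcxa fbq xbogr
Hunk 3: at line 1 remove [zmhw,ndm,tmcxa] add [gocpw] -> 4 lines: ltpdd gocpw fbq xbogr
Hunk 4: at line 2 remove [fbq] add [sxze,qizzi,kido] -> 6 lines: ltpdd gocpw sxze qizzi kido xbogr
Final line count: 6

Answer: 6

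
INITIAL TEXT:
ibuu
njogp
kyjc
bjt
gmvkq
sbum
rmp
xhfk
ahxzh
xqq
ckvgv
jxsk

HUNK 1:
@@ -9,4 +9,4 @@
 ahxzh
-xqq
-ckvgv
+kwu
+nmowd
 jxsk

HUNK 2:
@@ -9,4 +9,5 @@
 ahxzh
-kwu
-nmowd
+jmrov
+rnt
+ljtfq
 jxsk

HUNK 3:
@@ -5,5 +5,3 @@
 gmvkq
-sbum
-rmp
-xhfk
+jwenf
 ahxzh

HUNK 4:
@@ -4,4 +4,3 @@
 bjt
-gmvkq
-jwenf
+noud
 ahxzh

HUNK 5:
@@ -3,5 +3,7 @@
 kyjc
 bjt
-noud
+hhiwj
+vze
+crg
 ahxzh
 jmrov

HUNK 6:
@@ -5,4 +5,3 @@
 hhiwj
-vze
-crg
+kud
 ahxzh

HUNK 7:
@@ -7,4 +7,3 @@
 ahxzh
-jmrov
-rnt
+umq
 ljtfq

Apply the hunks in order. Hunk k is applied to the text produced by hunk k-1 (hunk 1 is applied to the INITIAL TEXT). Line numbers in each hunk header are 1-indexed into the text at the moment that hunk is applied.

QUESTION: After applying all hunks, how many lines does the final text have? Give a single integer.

Answer: 10

Derivation:
Hunk 1: at line 9 remove [xqq,ckvgv] add [kwu,nmowd] -> 12 lines: ibuu njogp kyjc bjt gmvkq sbum rmp xhfk ahxzh kwu nmowd jxsk
Hunk 2: at line 9 remove [kwu,nmowd] add [jmrov,rnt,ljtfq] -> 13 lines: ibuu njogp kyjc bjt gmvkq sbum rmp xhfk ahxzh jmrov rnt ljtfq jxsk
Hunk 3: at line 5 remove [sbum,rmp,xhfk] add [jwenf] -> 11 lines: ibuu njogp kyjc bjt gmvkq jwenf ahxzh jmrov rnt ljtfq jxsk
Hunk 4: at line 4 remove [gmvkq,jwenf] add [noud] -> 10 lines: ibuu njogp kyjc bjt noud ahxzh jmrov rnt ljtfq jxsk
Hunk 5: at line 3 remove [noud] add [hhiwj,vze,crg] -> 12 lines: ibuu njogp kyjc bjt hhiwj vze crg ahxzh jmrov rnt ljtfq jxsk
Hunk 6: at line 5 remove [vze,crg] add [kud] -> 11 lines: ibuu njogp kyjc bjt hhiwj kud ahxzh jmrov rnt ljtfq jxsk
Hunk 7: at line 7 remove [jmrov,rnt] add [umq] -> 10 lines: ibuu njogp kyjc bjt hhiwj kud ahxzh umq ljtfq jxsk
Final line count: 10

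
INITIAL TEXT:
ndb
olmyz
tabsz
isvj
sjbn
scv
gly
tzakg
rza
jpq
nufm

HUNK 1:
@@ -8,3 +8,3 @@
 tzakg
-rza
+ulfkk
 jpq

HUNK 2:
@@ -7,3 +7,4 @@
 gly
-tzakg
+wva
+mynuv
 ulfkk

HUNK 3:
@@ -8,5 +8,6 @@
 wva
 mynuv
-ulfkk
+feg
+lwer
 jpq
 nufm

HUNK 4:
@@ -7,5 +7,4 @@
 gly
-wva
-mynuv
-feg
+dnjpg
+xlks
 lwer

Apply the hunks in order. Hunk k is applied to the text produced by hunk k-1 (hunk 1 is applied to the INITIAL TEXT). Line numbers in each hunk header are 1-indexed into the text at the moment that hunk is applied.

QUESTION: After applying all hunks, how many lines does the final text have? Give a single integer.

Hunk 1: at line 8 remove [rza] add [ulfkk] -> 11 lines: ndb olmyz tabsz isvj sjbn scv gly tzakg ulfkk jpq nufm
Hunk 2: at line 7 remove [tzakg] add [wva,mynuv] -> 12 lines: ndb olmyz tabsz isvj sjbn scv gly wva mynuv ulfkk jpq nufm
Hunk 3: at line 8 remove [ulfkk] add [feg,lwer] -> 13 lines: ndb olmyz tabsz isvj sjbn scv gly wva mynuv feg lwer jpq nufm
Hunk 4: at line 7 remove [wva,mynuv,feg] add [dnjpg,xlks] -> 12 lines: ndb olmyz tabsz isvj sjbn scv gly dnjpg xlks lwer jpq nufm
Final line count: 12

Answer: 12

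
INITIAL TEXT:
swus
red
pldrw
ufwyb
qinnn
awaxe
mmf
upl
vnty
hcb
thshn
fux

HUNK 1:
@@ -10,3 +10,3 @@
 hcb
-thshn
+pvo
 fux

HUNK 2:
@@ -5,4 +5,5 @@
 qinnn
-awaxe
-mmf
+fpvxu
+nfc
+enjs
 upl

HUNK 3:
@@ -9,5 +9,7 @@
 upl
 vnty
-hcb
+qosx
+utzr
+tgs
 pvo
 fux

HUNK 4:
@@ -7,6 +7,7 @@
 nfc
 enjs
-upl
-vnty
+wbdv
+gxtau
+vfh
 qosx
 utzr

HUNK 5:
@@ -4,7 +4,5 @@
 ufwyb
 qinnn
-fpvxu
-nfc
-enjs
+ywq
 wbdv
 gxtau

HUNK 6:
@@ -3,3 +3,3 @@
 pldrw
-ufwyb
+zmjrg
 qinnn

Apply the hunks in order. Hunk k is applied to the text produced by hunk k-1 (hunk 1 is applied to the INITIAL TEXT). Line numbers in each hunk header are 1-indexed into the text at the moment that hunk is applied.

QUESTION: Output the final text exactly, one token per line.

Answer: swus
red
pldrw
zmjrg
qinnn
ywq
wbdv
gxtau
vfh
qosx
utzr
tgs
pvo
fux

Derivation:
Hunk 1: at line 10 remove [thshn] add [pvo] -> 12 lines: swus red pldrw ufwyb qinnn awaxe mmf upl vnty hcb pvo fux
Hunk 2: at line 5 remove [awaxe,mmf] add [fpvxu,nfc,enjs] -> 13 lines: swus red pldrw ufwyb qinnn fpvxu nfc enjs upl vnty hcb pvo fux
Hunk 3: at line 9 remove [hcb] add [qosx,utzr,tgs] -> 15 lines: swus red pldrw ufwyb qinnn fpvxu nfc enjs upl vnty qosx utzr tgs pvo fux
Hunk 4: at line 7 remove [upl,vnty] add [wbdv,gxtau,vfh] -> 16 lines: swus red pldrw ufwyb qinnn fpvxu nfc enjs wbdv gxtau vfh qosx utzr tgs pvo fux
Hunk 5: at line 4 remove [fpvxu,nfc,enjs] add [ywq] -> 14 lines: swus red pldrw ufwyb qinnn ywq wbdv gxtau vfh qosx utzr tgs pvo fux
Hunk 6: at line 3 remove [ufwyb] add [zmjrg] -> 14 lines: swus red pldrw zmjrg qinnn ywq wbdv gxtau vfh qosx utzr tgs pvo fux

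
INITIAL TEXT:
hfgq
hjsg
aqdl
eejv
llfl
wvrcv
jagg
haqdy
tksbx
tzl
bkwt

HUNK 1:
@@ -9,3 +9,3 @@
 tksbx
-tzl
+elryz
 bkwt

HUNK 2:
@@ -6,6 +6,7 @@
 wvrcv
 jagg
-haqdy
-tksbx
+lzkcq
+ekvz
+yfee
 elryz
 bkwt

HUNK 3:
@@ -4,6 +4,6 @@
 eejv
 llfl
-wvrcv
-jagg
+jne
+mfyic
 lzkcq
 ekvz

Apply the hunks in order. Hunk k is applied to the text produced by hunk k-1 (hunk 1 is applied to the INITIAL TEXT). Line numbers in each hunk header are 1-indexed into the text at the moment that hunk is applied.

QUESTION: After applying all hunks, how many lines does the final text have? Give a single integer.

Answer: 12

Derivation:
Hunk 1: at line 9 remove [tzl] add [elryz] -> 11 lines: hfgq hjsg aqdl eejv llfl wvrcv jagg haqdy tksbx elryz bkwt
Hunk 2: at line 6 remove [haqdy,tksbx] add [lzkcq,ekvz,yfee] -> 12 lines: hfgq hjsg aqdl eejv llfl wvrcv jagg lzkcq ekvz yfee elryz bkwt
Hunk 3: at line 4 remove [wvrcv,jagg] add [jne,mfyic] -> 12 lines: hfgq hjsg aqdl eejv llfl jne mfyic lzkcq ekvz yfee elryz bkwt
Final line count: 12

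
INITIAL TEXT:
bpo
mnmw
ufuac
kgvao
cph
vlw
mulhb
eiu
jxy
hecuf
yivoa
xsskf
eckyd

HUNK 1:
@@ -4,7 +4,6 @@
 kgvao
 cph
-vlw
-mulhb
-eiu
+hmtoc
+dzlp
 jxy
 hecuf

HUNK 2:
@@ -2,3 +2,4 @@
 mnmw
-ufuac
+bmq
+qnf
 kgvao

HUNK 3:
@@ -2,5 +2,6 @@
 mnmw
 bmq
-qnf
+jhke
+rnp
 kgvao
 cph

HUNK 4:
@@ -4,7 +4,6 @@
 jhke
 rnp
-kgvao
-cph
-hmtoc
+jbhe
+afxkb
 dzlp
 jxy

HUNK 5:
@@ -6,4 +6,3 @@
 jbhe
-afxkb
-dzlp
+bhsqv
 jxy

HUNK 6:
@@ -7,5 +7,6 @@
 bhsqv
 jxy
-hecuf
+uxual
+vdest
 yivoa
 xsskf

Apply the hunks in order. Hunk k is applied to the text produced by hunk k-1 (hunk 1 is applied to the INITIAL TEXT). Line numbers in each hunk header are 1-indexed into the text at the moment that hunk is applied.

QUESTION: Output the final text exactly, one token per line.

Answer: bpo
mnmw
bmq
jhke
rnp
jbhe
bhsqv
jxy
uxual
vdest
yivoa
xsskf
eckyd

Derivation:
Hunk 1: at line 4 remove [vlw,mulhb,eiu] add [hmtoc,dzlp] -> 12 lines: bpo mnmw ufuac kgvao cph hmtoc dzlp jxy hecuf yivoa xsskf eckyd
Hunk 2: at line 2 remove [ufuac] add [bmq,qnf] -> 13 lines: bpo mnmw bmq qnf kgvao cph hmtoc dzlp jxy hecuf yivoa xsskf eckyd
Hunk 3: at line 2 remove [qnf] add [jhke,rnp] -> 14 lines: bpo mnmw bmq jhke rnp kgvao cph hmtoc dzlp jxy hecuf yivoa xsskf eckyd
Hunk 4: at line 4 remove [kgvao,cph,hmtoc] add [jbhe,afxkb] -> 13 lines: bpo mnmw bmq jhke rnp jbhe afxkb dzlp jxy hecuf yivoa xsskf eckyd
Hunk 5: at line 6 remove [afxkb,dzlp] add [bhsqv] -> 12 lines: bpo mnmw bmq jhke rnp jbhe bhsqv jxy hecuf yivoa xsskf eckyd
Hunk 6: at line 7 remove [hecuf] add [uxual,vdest] -> 13 lines: bpo mnmw bmq jhke rnp jbhe bhsqv jxy uxual vdest yivoa xsskf eckyd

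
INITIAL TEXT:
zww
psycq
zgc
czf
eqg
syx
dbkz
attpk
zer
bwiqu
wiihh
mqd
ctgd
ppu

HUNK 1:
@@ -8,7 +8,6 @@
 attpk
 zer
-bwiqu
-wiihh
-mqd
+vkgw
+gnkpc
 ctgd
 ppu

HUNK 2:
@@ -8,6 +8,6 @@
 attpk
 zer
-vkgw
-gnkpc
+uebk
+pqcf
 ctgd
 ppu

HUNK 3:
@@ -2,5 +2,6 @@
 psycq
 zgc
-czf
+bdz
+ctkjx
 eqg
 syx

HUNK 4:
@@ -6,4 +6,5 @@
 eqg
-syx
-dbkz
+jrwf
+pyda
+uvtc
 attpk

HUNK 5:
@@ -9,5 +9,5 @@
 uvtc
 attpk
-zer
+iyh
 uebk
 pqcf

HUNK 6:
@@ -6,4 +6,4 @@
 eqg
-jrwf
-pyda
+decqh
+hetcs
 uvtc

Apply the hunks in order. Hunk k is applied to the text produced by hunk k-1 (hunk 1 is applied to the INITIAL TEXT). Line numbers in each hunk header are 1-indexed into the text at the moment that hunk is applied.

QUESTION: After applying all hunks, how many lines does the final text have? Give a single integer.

Answer: 15

Derivation:
Hunk 1: at line 8 remove [bwiqu,wiihh,mqd] add [vkgw,gnkpc] -> 13 lines: zww psycq zgc czf eqg syx dbkz attpk zer vkgw gnkpc ctgd ppu
Hunk 2: at line 8 remove [vkgw,gnkpc] add [uebk,pqcf] -> 13 lines: zww psycq zgc czf eqg syx dbkz attpk zer uebk pqcf ctgd ppu
Hunk 3: at line 2 remove [czf] add [bdz,ctkjx] -> 14 lines: zww psycq zgc bdz ctkjx eqg syx dbkz attpk zer uebk pqcf ctgd ppu
Hunk 4: at line 6 remove [syx,dbkz] add [jrwf,pyda,uvtc] -> 15 lines: zww psycq zgc bdz ctkjx eqg jrwf pyda uvtc attpk zer uebk pqcf ctgd ppu
Hunk 5: at line 9 remove [zer] add [iyh] -> 15 lines: zww psycq zgc bdz ctkjx eqg jrwf pyda uvtc attpk iyh uebk pqcf ctgd ppu
Hunk 6: at line 6 remove [jrwf,pyda] add [decqh,hetcs] -> 15 lines: zww psycq zgc bdz ctkjx eqg decqh hetcs uvtc attpk iyh uebk pqcf ctgd ppu
Final line count: 15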